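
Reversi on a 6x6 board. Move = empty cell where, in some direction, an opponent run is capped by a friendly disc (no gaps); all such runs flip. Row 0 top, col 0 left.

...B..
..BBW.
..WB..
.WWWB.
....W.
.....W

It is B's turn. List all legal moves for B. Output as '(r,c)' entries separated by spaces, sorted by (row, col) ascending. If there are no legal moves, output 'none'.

(0,4): no bracket -> illegal
(0,5): flips 1 -> legal
(1,1): no bracket -> illegal
(1,5): flips 1 -> legal
(2,0): no bracket -> illegal
(2,1): flips 1 -> legal
(2,4): no bracket -> illegal
(2,5): flips 1 -> legal
(3,0): flips 3 -> legal
(3,5): no bracket -> illegal
(4,0): flips 2 -> legal
(4,1): flips 1 -> legal
(4,2): flips 2 -> legal
(4,3): flips 1 -> legal
(4,5): no bracket -> illegal
(5,3): no bracket -> illegal
(5,4): flips 1 -> legal

Answer: (0,5) (1,5) (2,1) (2,5) (3,0) (4,0) (4,1) (4,2) (4,3) (5,4)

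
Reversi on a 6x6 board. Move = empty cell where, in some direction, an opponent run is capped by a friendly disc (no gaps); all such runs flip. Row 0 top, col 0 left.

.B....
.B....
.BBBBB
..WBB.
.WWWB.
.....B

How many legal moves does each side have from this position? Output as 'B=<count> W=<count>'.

-- B to move --
(3,0): no bracket -> illegal
(3,1): flips 1 -> legal
(4,0): flips 3 -> legal
(5,0): flips 2 -> legal
(5,1): flips 1 -> legal
(5,2): flips 3 -> legal
(5,3): flips 1 -> legal
(5,4): flips 2 -> legal
B mobility = 7
-- W to move --
(0,0): no bracket -> illegal
(0,2): no bracket -> illegal
(1,0): flips 1 -> legal
(1,2): flips 1 -> legal
(1,3): flips 2 -> legal
(1,4): flips 1 -> legal
(1,5): flips 2 -> legal
(2,0): no bracket -> illegal
(3,0): no bracket -> illegal
(3,1): no bracket -> illegal
(3,5): flips 2 -> legal
(4,5): flips 1 -> legal
(5,3): no bracket -> illegal
(5,4): no bracket -> illegal
W mobility = 7

Answer: B=7 W=7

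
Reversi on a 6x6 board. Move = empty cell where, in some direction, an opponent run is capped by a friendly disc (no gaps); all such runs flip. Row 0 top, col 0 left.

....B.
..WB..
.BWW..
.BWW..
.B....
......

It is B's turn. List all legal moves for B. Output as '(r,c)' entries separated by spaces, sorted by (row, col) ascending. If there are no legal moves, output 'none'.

(0,1): no bracket -> illegal
(0,2): no bracket -> illegal
(0,3): flips 1 -> legal
(1,1): flips 1 -> legal
(1,4): flips 2 -> legal
(2,4): flips 2 -> legal
(3,4): flips 2 -> legal
(4,2): no bracket -> illegal
(4,3): flips 3 -> legal
(4,4): no bracket -> illegal

Answer: (0,3) (1,1) (1,4) (2,4) (3,4) (4,3)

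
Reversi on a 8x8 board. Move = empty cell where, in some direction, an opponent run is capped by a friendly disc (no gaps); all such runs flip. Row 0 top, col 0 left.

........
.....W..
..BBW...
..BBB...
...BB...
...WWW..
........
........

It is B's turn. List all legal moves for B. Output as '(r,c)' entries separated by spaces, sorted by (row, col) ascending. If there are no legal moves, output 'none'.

Answer: (0,6) (1,4) (2,5) (6,2) (6,3) (6,4) (6,5) (6,6)

Derivation:
(0,4): no bracket -> illegal
(0,5): no bracket -> illegal
(0,6): flips 2 -> legal
(1,3): no bracket -> illegal
(1,4): flips 1 -> legal
(1,6): no bracket -> illegal
(2,5): flips 1 -> legal
(2,6): no bracket -> illegal
(3,5): no bracket -> illegal
(4,2): no bracket -> illegal
(4,5): no bracket -> illegal
(4,6): no bracket -> illegal
(5,2): no bracket -> illegal
(5,6): no bracket -> illegal
(6,2): flips 1 -> legal
(6,3): flips 1 -> legal
(6,4): flips 1 -> legal
(6,5): flips 1 -> legal
(6,6): flips 1 -> legal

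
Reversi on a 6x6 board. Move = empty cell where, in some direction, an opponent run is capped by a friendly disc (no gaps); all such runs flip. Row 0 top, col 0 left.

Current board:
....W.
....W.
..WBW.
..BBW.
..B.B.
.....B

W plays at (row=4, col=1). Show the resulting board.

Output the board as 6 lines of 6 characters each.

Place W at (4,1); scan 8 dirs for brackets.
Dir NW: first cell '.' (not opp) -> no flip
Dir N: first cell '.' (not opp) -> no flip
Dir NE: opp run (3,2) (2,3) capped by W -> flip
Dir W: first cell '.' (not opp) -> no flip
Dir E: opp run (4,2), next='.' -> no flip
Dir SW: first cell '.' (not opp) -> no flip
Dir S: first cell '.' (not opp) -> no flip
Dir SE: first cell '.' (not opp) -> no flip
All flips: (2,3) (3,2)

Answer: ....W.
....W.
..WWW.
..WBW.
.WB.B.
.....B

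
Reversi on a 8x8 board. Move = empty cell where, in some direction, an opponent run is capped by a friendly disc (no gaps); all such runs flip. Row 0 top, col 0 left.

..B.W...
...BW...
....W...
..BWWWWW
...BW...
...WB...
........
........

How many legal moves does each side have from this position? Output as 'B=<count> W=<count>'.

-- B to move --
(0,3): no bracket -> illegal
(0,5): no bracket -> illegal
(1,5): flips 1 -> legal
(2,2): no bracket -> illegal
(2,3): flips 1 -> legal
(2,5): flips 1 -> legal
(2,6): no bracket -> illegal
(2,7): no bracket -> illegal
(4,2): no bracket -> illegal
(4,5): flips 1 -> legal
(4,6): flips 2 -> legal
(4,7): no bracket -> illegal
(5,2): flips 1 -> legal
(5,5): no bracket -> illegal
(6,2): no bracket -> illegal
(6,3): flips 1 -> legal
(6,4): no bracket -> illegal
B mobility = 7
-- W to move --
(0,1): no bracket -> illegal
(0,3): no bracket -> illegal
(1,1): no bracket -> illegal
(1,2): flips 1 -> legal
(2,1): no bracket -> illegal
(2,2): flips 1 -> legal
(2,3): no bracket -> illegal
(3,1): flips 1 -> legal
(4,1): no bracket -> illegal
(4,2): flips 1 -> legal
(4,5): no bracket -> illegal
(5,2): flips 1 -> legal
(5,5): flips 1 -> legal
(6,3): no bracket -> illegal
(6,4): flips 1 -> legal
(6,5): no bracket -> illegal
W mobility = 7

Answer: B=7 W=7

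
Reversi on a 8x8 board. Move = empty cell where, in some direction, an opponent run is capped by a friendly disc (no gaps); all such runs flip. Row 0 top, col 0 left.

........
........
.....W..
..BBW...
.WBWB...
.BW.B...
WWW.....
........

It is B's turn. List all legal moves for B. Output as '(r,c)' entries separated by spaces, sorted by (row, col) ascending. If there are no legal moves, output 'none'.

(1,4): no bracket -> illegal
(1,5): no bracket -> illegal
(1,6): no bracket -> illegal
(2,3): no bracket -> illegal
(2,4): flips 1 -> legal
(2,6): no bracket -> illegal
(3,0): no bracket -> illegal
(3,1): flips 1 -> legal
(3,5): flips 1 -> legal
(3,6): no bracket -> illegal
(4,0): flips 1 -> legal
(4,5): no bracket -> illegal
(5,0): flips 1 -> legal
(5,3): flips 2 -> legal
(6,3): no bracket -> illegal
(7,0): no bracket -> illegal
(7,1): flips 1 -> legal
(7,2): flips 2 -> legal
(7,3): flips 1 -> legal

Answer: (2,4) (3,1) (3,5) (4,0) (5,0) (5,3) (7,1) (7,2) (7,3)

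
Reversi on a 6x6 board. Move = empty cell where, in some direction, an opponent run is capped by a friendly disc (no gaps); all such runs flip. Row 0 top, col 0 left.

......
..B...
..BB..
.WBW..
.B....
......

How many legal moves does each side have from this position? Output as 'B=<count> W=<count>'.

-- B to move --
(2,0): no bracket -> illegal
(2,1): flips 1 -> legal
(2,4): no bracket -> illegal
(3,0): flips 1 -> legal
(3,4): flips 1 -> legal
(4,0): flips 1 -> legal
(4,2): no bracket -> illegal
(4,3): flips 1 -> legal
(4,4): flips 1 -> legal
B mobility = 6
-- W to move --
(0,1): no bracket -> illegal
(0,2): no bracket -> illegal
(0,3): no bracket -> illegal
(1,1): flips 1 -> legal
(1,3): flips 2 -> legal
(1,4): no bracket -> illegal
(2,1): no bracket -> illegal
(2,4): no bracket -> illegal
(3,0): no bracket -> illegal
(3,4): no bracket -> illegal
(4,0): no bracket -> illegal
(4,2): no bracket -> illegal
(4,3): no bracket -> illegal
(5,0): no bracket -> illegal
(5,1): flips 1 -> legal
(5,2): no bracket -> illegal
W mobility = 3

Answer: B=6 W=3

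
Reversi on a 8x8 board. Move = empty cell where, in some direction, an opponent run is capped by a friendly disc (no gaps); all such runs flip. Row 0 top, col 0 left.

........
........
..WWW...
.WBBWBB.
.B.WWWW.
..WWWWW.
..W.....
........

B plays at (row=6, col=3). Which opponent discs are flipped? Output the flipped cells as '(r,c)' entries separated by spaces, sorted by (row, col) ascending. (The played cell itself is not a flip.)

Dir NW: opp run (5,2) capped by B -> flip
Dir N: opp run (5,3) (4,3) capped by B -> flip
Dir NE: opp run (5,4) (4,5) capped by B -> flip
Dir W: opp run (6,2), next='.' -> no flip
Dir E: first cell '.' (not opp) -> no flip
Dir SW: first cell '.' (not opp) -> no flip
Dir S: first cell '.' (not opp) -> no flip
Dir SE: first cell '.' (not opp) -> no flip

Answer: (4,3) (4,5) (5,2) (5,3) (5,4)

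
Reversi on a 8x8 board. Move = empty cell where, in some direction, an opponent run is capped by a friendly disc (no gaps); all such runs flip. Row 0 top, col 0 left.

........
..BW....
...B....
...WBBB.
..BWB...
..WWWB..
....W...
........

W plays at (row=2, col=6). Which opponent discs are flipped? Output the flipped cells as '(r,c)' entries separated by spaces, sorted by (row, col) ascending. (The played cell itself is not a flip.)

Dir NW: first cell '.' (not opp) -> no flip
Dir N: first cell '.' (not opp) -> no flip
Dir NE: first cell '.' (not opp) -> no flip
Dir W: first cell '.' (not opp) -> no flip
Dir E: first cell '.' (not opp) -> no flip
Dir SW: opp run (3,5) (4,4) capped by W -> flip
Dir S: opp run (3,6), next='.' -> no flip
Dir SE: first cell '.' (not opp) -> no flip

Answer: (3,5) (4,4)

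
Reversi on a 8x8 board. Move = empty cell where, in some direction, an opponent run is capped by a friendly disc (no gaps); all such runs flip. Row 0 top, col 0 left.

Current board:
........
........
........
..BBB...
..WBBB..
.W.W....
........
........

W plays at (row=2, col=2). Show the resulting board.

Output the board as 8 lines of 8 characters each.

Answer: ........
........
..W.....
..WBB...
..WBBB..
.W.W....
........
........

Derivation:
Place W at (2,2); scan 8 dirs for brackets.
Dir NW: first cell '.' (not opp) -> no flip
Dir N: first cell '.' (not opp) -> no flip
Dir NE: first cell '.' (not opp) -> no flip
Dir W: first cell '.' (not opp) -> no flip
Dir E: first cell '.' (not opp) -> no flip
Dir SW: first cell '.' (not opp) -> no flip
Dir S: opp run (3,2) capped by W -> flip
Dir SE: opp run (3,3) (4,4), next='.' -> no flip
All flips: (3,2)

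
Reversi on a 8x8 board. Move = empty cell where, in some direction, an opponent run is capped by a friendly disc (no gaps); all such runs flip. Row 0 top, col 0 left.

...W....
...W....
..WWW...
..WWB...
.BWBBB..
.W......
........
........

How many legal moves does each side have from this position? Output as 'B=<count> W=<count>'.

-- B to move --
(0,2): no bracket -> illegal
(0,4): no bracket -> illegal
(1,1): flips 2 -> legal
(1,2): flips 1 -> legal
(1,4): flips 3 -> legal
(1,5): no bracket -> illegal
(2,1): flips 1 -> legal
(2,5): no bracket -> illegal
(3,1): flips 2 -> legal
(3,5): no bracket -> illegal
(4,0): no bracket -> illegal
(5,0): no bracket -> illegal
(5,2): no bracket -> illegal
(5,3): no bracket -> illegal
(6,0): no bracket -> illegal
(6,1): flips 1 -> legal
(6,2): no bracket -> illegal
B mobility = 6
-- W to move --
(2,5): no bracket -> illegal
(3,0): no bracket -> illegal
(3,1): flips 1 -> legal
(3,5): flips 1 -> legal
(3,6): no bracket -> illegal
(4,0): flips 1 -> legal
(4,6): flips 3 -> legal
(5,0): flips 1 -> legal
(5,2): no bracket -> illegal
(5,3): flips 1 -> legal
(5,4): flips 3 -> legal
(5,5): flips 1 -> legal
(5,6): flips 2 -> legal
W mobility = 9

Answer: B=6 W=9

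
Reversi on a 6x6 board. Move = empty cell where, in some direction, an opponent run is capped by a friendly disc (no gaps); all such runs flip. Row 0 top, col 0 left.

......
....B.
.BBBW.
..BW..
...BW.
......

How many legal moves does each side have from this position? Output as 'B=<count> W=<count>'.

-- B to move --
(1,3): no bracket -> illegal
(1,5): no bracket -> illegal
(2,5): flips 1 -> legal
(3,4): flips 2 -> legal
(3,5): no bracket -> illegal
(4,2): no bracket -> illegal
(4,5): flips 1 -> legal
(5,3): no bracket -> illegal
(5,4): no bracket -> illegal
(5,5): flips 2 -> legal
B mobility = 4
-- W to move --
(0,3): no bracket -> illegal
(0,4): flips 1 -> legal
(0,5): no bracket -> illegal
(1,0): no bracket -> illegal
(1,1): flips 1 -> legal
(1,2): no bracket -> illegal
(1,3): flips 1 -> legal
(1,5): no bracket -> illegal
(2,0): flips 3 -> legal
(2,5): no bracket -> illegal
(3,0): no bracket -> illegal
(3,1): flips 1 -> legal
(3,4): no bracket -> illegal
(4,1): no bracket -> illegal
(4,2): flips 1 -> legal
(5,2): no bracket -> illegal
(5,3): flips 1 -> legal
(5,4): no bracket -> illegal
W mobility = 7

Answer: B=4 W=7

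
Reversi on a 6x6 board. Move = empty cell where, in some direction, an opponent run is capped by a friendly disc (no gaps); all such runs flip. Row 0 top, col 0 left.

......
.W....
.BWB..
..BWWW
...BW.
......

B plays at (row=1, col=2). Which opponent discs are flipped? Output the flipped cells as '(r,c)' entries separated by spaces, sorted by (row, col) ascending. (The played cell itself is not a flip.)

Answer: (2,2)

Derivation:
Dir NW: first cell '.' (not opp) -> no flip
Dir N: first cell '.' (not opp) -> no flip
Dir NE: first cell '.' (not opp) -> no flip
Dir W: opp run (1,1), next='.' -> no flip
Dir E: first cell '.' (not opp) -> no flip
Dir SW: first cell 'B' (not opp) -> no flip
Dir S: opp run (2,2) capped by B -> flip
Dir SE: first cell 'B' (not opp) -> no flip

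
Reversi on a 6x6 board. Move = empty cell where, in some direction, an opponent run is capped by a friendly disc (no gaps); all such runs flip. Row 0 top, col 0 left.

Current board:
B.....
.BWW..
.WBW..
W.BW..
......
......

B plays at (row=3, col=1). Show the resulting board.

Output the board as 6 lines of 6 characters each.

Answer: B.....
.BWW..
.BBW..
WBBW..
......
......

Derivation:
Place B at (3,1); scan 8 dirs for brackets.
Dir NW: first cell '.' (not opp) -> no flip
Dir N: opp run (2,1) capped by B -> flip
Dir NE: first cell 'B' (not opp) -> no flip
Dir W: opp run (3,0), next=edge -> no flip
Dir E: first cell 'B' (not opp) -> no flip
Dir SW: first cell '.' (not opp) -> no flip
Dir S: first cell '.' (not opp) -> no flip
Dir SE: first cell '.' (not opp) -> no flip
All flips: (2,1)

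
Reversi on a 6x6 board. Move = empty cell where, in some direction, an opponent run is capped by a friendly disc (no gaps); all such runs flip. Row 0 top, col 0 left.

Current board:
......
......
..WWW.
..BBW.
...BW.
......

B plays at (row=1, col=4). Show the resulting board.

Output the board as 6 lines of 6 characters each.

Answer: ......
....B.
..WBW.
..BBW.
...BW.
......

Derivation:
Place B at (1,4); scan 8 dirs for brackets.
Dir NW: first cell '.' (not opp) -> no flip
Dir N: first cell '.' (not opp) -> no flip
Dir NE: first cell '.' (not opp) -> no flip
Dir W: first cell '.' (not opp) -> no flip
Dir E: first cell '.' (not opp) -> no flip
Dir SW: opp run (2,3) capped by B -> flip
Dir S: opp run (2,4) (3,4) (4,4), next='.' -> no flip
Dir SE: first cell '.' (not opp) -> no flip
All flips: (2,3)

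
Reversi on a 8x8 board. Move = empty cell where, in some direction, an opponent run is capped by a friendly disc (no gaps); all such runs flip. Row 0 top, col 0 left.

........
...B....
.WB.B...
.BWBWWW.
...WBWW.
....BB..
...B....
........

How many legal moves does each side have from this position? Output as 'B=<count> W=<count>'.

-- B to move --
(1,0): flips 3 -> legal
(1,1): flips 1 -> legal
(1,2): no bracket -> illegal
(2,0): flips 1 -> legal
(2,3): no bracket -> illegal
(2,5): flips 2 -> legal
(2,6): flips 1 -> legal
(2,7): flips 2 -> legal
(3,0): no bracket -> illegal
(3,7): flips 4 -> legal
(4,1): no bracket -> illegal
(4,2): flips 2 -> legal
(4,7): flips 2 -> legal
(5,2): no bracket -> illegal
(5,3): flips 1 -> legal
(5,6): no bracket -> illegal
(5,7): flips 2 -> legal
B mobility = 11
-- W to move --
(0,2): flips 2 -> legal
(0,3): no bracket -> illegal
(0,4): no bracket -> illegal
(1,1): no bracket -> illegal
(1,2): flips 1 -> legal
(1,4): flips 1 -> legal
(1,5): no bracket -> illegal
(2,0): no bracket -> illegal
(2,3): flips 2 -> legal
(2,5): no bracket -> illegal
(3,0): flips 1 -> legal
(4,0): no bracket -> illegal
(4,1): flips 1 -> legal
(4,2): no bracket -> illegal
(5,2): no bracket -> illegal
(5,3): flips 1 -> legal
(5,6): no bracket -> illegal
(6,2): no bracket -> illegal
(6,4): flips 3 -> legal
(6,5): flips 2 -> legal
(6,6): no bracket -> illegal
(7,2): flips 2 -> legal
(7,3): no bracket -> illegal
(7,4): no bracket -> illegal
W mobility = 10

Answer: B=11 W=10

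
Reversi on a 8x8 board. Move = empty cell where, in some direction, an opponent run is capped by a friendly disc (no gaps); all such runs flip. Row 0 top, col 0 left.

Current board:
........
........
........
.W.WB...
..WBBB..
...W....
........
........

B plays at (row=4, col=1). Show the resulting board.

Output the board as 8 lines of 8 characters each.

Answer: ........
........
........
.W.WB...
.BBBBB..
...W....
........
........

Derivation:
Place B at (4,1); scan 8 dirs for brackets.
Dir NW: first cell '.' (not opp) -> no flip
Dir N: opp run (3,1), next='.' -> no flip
Dir NE: first cell '.' (not opp) -> no flip
Dir W: first cell '.' (not opp) -> no flip
Dir E: opp run (4,2) capped by B -> flip
Dir SW: first cell '.' (not opp) -> no flip
Dir S: first cell '.' (not opp) -> no flip
Dir SE: first cell '.' (not opp) -> no flip
All flips: (4,2)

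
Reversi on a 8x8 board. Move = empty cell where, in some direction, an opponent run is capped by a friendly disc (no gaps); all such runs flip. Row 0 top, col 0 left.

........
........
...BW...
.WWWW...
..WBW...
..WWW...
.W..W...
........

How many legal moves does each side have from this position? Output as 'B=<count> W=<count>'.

-- B to move --
(1,3): no bracket -> illegal
(1,4): no bracket -> illegal
(1,5): no bracket -> illegal
(2,0): no bracket -> illegal
(2,1): flips 1 -> legal
(2,2): no bracket -> illegal
(2,5): flips 2 -> legal
(3,0): no bracket -> illegal
(3,5): no bracket -> illegal
(4,0): no bracket -> illegal
(4,1): flips 2 -> legal
(4,5): flips 2 -> legal
(5,0): no bracket -> illegal
(5,1): no bracket -> illegal
(5,5): no bracket -> illegal
(6,0): no bracket -> illegal
(6,2): no bracket -> illegal
(6,3): flips 1 -> legal
(6,5): flips 1 -> legal
(7,0): flips 2 -> legal
(7,1): no bracket -> illegal
(7,2): no bracket -> illegal
(7,3): no bracket -> illegal
(7,4): no bracket -> illegal
(7,5): no bracket -> illegal
B mobility = 7
-- W to move --
(1,2): flips 1 -> legal
(1,3): flips 1 -> legal
(1,4): flips 1 -> legal
(2,2): flips 1 -> legal
W mobility = 4

Answer: B=7 W=4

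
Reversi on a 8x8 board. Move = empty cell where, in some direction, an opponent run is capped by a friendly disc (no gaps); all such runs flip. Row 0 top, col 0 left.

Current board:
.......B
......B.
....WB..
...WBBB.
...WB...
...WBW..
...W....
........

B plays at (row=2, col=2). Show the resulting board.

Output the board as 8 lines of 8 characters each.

Place B at (2,2); scan 8 dirs for brackets.
Dir NW: first cell '.' (not opp) -> no flip
Dir N: first cell '.' (not opp) -> no flip
Dir NE: first cell '.' (not opp) -> no flip
Dir W: first cell '.' (not opp) -> no flip
Dir E: first cell '.' (not opp) -> no flip
Dir SW: first cell '.' (not opp) -> no flip
Dir S: first cell '.' (not opp) -> no flip
Dir SE: opp run (3,3) capped by B -> flip
All flips: (3,3)

Answer: .......B
......B.
..B.WB..
...BBBB.
...WB...
...WBW..
...W....
........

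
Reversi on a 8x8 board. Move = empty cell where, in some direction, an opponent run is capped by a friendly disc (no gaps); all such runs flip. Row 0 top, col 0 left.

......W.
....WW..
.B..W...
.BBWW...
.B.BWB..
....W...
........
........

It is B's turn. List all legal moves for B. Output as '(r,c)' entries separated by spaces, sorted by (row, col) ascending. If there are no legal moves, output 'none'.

Answer: (2,3) (2,5) (3,5) (6,3) (6,5)

Derivation:
(0,3): no bracket -> illegal
(0,4): no bracket -> illegal
(0,5): no bracket -> illegal
(0,7): no bracket -> illegal
(1,3): no bracket -> illegal
(1,6): no bracket -> illegal
(1,7): no bracket -> illegal
(2,2): no bracket -> illegal
(2,3): flips 2 -> legal
(2,5): flips 1 -> legal
(2,6): no bracket -> illegal
(3,5): flips 2 -> legal
(4,2): no bracket -> illegal
(5,3): no bracket -> illegal
(5,5): no bracket -> illegal
(6,3): flips 1 -> legal
(6,4): no bracket -> illegal
(6,5): flips 1 -> legal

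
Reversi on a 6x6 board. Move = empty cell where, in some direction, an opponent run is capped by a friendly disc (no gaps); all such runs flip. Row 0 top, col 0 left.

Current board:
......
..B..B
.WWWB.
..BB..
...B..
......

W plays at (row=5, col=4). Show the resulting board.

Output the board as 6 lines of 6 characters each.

Answer: ......
..B..B
.WWWB.
..WB..
...W..
....W.

Derivation:
Place W at (5,4); scan 8 dirs for brackets.
Dir NW: opp run (4,3) (3,2) capped by W -> flip
Dir N: first cell '.' (not opp) -> no flip
Dir NE: first cell '.' (not opp) -> no flip
Dir W: first cell '.' (not opp) -> no flip
Dir E: first cell '.' (not opp) -> no flip
Dir SW: edge -> no flip
Dir S: edge -> no flip
Dir SE: edge -> no flip
All flips: (3,2) (4,3)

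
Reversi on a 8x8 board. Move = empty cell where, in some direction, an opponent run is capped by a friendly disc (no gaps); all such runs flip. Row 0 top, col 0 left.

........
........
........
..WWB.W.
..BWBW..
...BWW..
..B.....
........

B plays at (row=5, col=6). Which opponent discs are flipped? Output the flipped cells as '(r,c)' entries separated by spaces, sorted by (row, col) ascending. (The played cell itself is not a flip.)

Dir NW: opp run (4,5) capped by B -> flip
Dir N: first cell '.' (not opp) -> no flip
Dir NE: first cell '.' (not opp) -> no flip
Dir W: opp run (5,5) (5,4) capped by B -> flip
Dir E: first cell '.' (not opp) -> no flip
Dir SW: first cell '.' (not opp) -> no flip
Dir S: first cell '.' (not opp) -> no flip
Dir SE: first cell '.' (not opp) -> no flip

Answer: (4,5) (5,4) (5,5)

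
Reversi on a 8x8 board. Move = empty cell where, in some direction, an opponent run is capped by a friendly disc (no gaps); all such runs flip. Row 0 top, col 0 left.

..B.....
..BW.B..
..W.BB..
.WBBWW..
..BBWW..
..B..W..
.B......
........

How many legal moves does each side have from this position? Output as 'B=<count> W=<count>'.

-- B to move --
(0,3): no bracket -> illegal
(0,4): no bracket -> illegal
(1,1): flips 1 -> legal
(1,4): flips 1 -> legal
(2,0): flips 1 -> legal
(2,1): no bracket -> illegal
(2,3): no bracket -> illegal
(2,6): no bracket -> illegal
(3,0): flips 1 -> legal
(3,6): flips 2 -> legal
(4,0): no bracket -> illegal
(4,1): no bracket -> illegal
(4,6): flips 3 -> legal
(5,3): no bracket -> illegal
(5,4): flips 2 -> legal
(5,6): no bracket -> illegal
(6,4): no bracket -> illegal
(6,5): flips 3 -> legal
(6,6): flips 2 -> legal
B mobility = 9
-- W to move --
(0,1): no bracket -> illegal
(0,3): no bracket -> illegal
(0,4): no bracket -> illegal
(0,5): flips 2 -> legal
(0,6): no bracket -> illegal
(1,1): flips 1 -> legal
(1,4): flips 1 -> legal
(1,6): flips 1 -> legal
(2,1): no bracket -> illegal
(2,3): no bracket -> illegal
(2,6): no bracket -> illegal
(3,6): no bracket -> illegal
(4,1): flips 2 -> legal
(5,0): no bracket -> illegal
(5,1): no bracket -> illegal
(5,3): flips 1 -> legal
(5,4): no bracket -> illegal
(6,0): no bracket -> illegal
(6,2): flips 3 -> legal
(6,3): no bracket -> illegal
(7,0): flips 3 -> legal
(7,1): no bracket -> illegal
(7,2): no bracket -> illegal
W mobility = 8

Answer: B=9 W=8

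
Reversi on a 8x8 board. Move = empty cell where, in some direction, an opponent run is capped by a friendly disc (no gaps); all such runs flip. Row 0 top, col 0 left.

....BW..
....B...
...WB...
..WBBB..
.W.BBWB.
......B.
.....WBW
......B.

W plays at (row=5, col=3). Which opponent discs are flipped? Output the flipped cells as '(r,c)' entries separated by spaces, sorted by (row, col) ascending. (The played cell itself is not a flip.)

Dir NW: first cell '.' (not opp) -> no flip
Dir N: opp run (4,3) (3,3) capped by W -> flip
Dir NE: opp run (4,4) (3,5), next='.' -> no flip
Dir W: first cell '.' (not opp) -> no flip
Dir E: first cell '.' (not opp) -> no flip
Dir SW: first cell '.' (not opp) -> no flip
Dir S: first cell '.' (not opp) -> no flip
Dir SE: first cell '.' (not opp) -> no flip

Answer: (3,3) (4,3)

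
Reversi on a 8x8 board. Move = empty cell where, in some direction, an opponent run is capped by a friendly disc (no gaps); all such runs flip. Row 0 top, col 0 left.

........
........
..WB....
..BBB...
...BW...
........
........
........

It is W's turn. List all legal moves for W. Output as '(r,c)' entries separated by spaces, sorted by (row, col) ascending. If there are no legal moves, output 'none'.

Answer: (2,4) (4,2)

Derivation:
(1,2): no bracket -> illegal
(1,3): no bracket -> illegal
(1,4): no bracket -> illegal
(2,1): no bracket -> illegal
(2,4): flips 2 -> legal
(2,5): no bracket -> illegal
(3,1): no bracket -> illegal
(3,5): no bracket -> illegal
(4,1): no bracket -> illegal
(4,2): flips 2 -> legal
(4,5): no bracket -> illegal
(5,2): no bracket -> illegal
(5,3): no bracket -> illegal
(5,4): no bracket -> illegal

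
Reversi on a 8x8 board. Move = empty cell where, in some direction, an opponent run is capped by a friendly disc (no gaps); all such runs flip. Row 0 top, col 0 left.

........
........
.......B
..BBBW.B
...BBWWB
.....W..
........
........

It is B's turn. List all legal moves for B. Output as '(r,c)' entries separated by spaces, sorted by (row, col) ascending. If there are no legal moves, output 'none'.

Answer: (2,6) (3,6) (5,6) (6,4) (6,6)

Derivation:
(2,4): no bracket -> illegal
(2,5): no bracket -> illegal
(2,6): flips 1 -> legal
(3,6): flips 1 -> legal
(5,4): no bracket -> illegal
(5,6): flips 1 -> legal
(5,7): no bracket -> illegal
(6,4): flips 2 -> legal
(6,5): no bracket -> illegal
(6,6): flips 1 -> legal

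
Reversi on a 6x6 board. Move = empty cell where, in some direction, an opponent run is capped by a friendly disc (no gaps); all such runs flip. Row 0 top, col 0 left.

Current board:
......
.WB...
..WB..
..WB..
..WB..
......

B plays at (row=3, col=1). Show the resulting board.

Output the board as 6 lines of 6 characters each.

Answer: ......
.WB...
..WB..
.BBB..
..WB..
......

Derivation:
Place B at (3,1); scan 8 dirs for brackets.
Dir NW: first cell '.' (not opp) -> no flip
Dir N: first cell '.' (not opp) -> no flip
Dir NE: opp run (2,2), next='.' -> no flip
Dir W: first cell '.' (not opp) -> no flip
Dir E: opp run (3,2) capped by B -> flip
Dir SW: first cell '.' (not opp) -> no flip
Dir S: first cell '.' (not opp) -> no flip
Dir SE: opp run (4,2), next='.' -> no flip
All flips: (3,2)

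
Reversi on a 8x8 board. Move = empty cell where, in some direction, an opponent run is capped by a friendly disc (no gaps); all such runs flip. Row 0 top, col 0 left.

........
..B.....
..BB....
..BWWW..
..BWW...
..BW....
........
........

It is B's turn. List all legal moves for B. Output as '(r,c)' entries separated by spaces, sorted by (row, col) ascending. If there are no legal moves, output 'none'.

Answer: (2,4) (2,5) (3,6) (4,5) (5,4) (5,5) (6,3) (6,4)

Derivation:
(2,4): flips 1 -> legal
(2,5): flips 2 -> legal
(2,6): no bracket -> illegal
(3,6): flips 3 -> legal
(4,5): flips 3 -> legal
(4,6): no bracket -> illegal
(5,4): flips 2 -> legal
(5,5): flips 2 -> legal
(6,2): no bracket -> illegal
(6,3): flips 3 -> legal
(6,4): flips 1 -> legal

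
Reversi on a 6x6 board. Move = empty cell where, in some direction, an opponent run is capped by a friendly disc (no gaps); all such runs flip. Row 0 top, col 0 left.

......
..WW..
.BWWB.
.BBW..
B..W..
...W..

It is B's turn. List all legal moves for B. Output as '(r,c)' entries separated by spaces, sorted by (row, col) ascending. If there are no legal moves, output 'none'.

(0,1): no bracket -> illegal
(0,2): flips 3 -> legal
(0,3): flips 1 -> legal
(0,4): flips 2 -> legal
(1,1): no bracket -> illegal
(1,4): flips 1 -> legal
(3,4): flips 1 -> legal
(4,2): flips 1 -> legal
(4,4): no bracket -> illegal
(5,2): no bracket -> illegal
(5,4): flips 1 -> legal

Answer: (0,2) (0,3) (0,4) (1,4) (3,4) (4,2) (5,4)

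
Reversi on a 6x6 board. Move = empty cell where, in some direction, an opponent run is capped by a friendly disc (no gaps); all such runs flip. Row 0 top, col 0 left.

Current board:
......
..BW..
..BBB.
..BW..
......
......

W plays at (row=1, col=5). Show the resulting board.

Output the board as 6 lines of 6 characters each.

Place W at (1,5); scan 8 dirs for brackets.
Dir NW: first cell '.' (not opp) -> no flip
Dir N: first cell '.' (not opp) -> no flip
Dir NE: edge -> no flip
Dir W: first cell '.' (not opp) -> no flip
Dir E: edge -> no flip
Dir SW: opp run (2,4) capped by W -> flip
Dir S: first cell '.' (not opp) -> no flip
Dir SE: edge -> no flip
All flips: (2,4)

Answer: ......
..BW.W
..BBW.
..BW..
......
......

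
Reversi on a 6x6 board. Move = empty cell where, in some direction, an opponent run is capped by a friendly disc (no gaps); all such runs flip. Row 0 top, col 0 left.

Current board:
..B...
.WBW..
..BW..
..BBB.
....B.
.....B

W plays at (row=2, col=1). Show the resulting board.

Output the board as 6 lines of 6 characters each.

Place W at (2,1); scan 8 dirs for brackets.
Dir NW: first cell '.' (not opp) -> no flip
Dir N: first cell 'W' (not opp) -> no flip
Dir NE: opp run (1,2), next='.' -> no flip
Dir W: first cell '.' (not opp) -> no flip
Dir E: opp run (2,2) capped by W -> flip
Dir SW: first cell '.' (not opp) -> no flip
Dir S: first cell '.' (not opp) -> no flip
Dir SE: opp run (3,2), next='.' -> no flip
All flips: (2,2)

Answer: ..B...
.WBW..
.WWW..
..BBB.
....B.
.....B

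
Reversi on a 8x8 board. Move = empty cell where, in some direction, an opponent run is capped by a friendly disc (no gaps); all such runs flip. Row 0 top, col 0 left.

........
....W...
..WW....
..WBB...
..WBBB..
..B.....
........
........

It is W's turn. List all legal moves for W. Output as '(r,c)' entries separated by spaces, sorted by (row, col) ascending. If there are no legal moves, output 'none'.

Answer: (2,4) (3,5) (4,6) (5,3) (5,4) (5,5) (5,6) (6,2)

Derivation:
(2,4): flips 1 -> legal
(2,5): no bracket -> illegal
(3,5): flips 2 -> legal
(3,6): no bracket -> illegal
(4,1): no bracket -> illegal
(4,6): flips 3 -> legal
(5,1): no bracket -> illegal
(5,3): flips 2 -> legal
(5,4): flips 1 -> legal
(5,5): flips 2 -> legal
(5,6): flips 2 -> legal
(6,1): no bracket -> illegal
(6,2): flips 1 -> legal
(6,3): no bracket -> illegal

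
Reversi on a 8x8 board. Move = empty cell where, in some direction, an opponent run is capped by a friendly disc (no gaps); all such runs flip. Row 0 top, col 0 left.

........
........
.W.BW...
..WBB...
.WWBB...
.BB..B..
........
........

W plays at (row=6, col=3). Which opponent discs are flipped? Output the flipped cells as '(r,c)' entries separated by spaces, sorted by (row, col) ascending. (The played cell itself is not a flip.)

Answer: (5,2)

Derivation:
Dir NW: opp run (5,2) capped by W -> flip
Dir N: first cell '.' (not opp) -> no flip
Dir NE: first cell '.' (not opp) -> no flip
Dir W: first cell '.' (not opp) -> no flip
Dir E: first cell '.' (not opp) -> no flip
Dir SW: first cell '.' (not opp) -> no flip
Dir S: first cell '.' (not opp) -> no flip
Dir SE: first cell '.' (not opp) -> no flip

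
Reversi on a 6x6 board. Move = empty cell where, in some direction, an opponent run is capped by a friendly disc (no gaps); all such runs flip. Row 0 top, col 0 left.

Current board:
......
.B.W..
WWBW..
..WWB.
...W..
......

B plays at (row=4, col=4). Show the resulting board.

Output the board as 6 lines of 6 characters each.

Answer: ......
.B.W..
WWBW..
..WBB.
...WB.
......

Derivation:
Place B at (4,4); scan 8 dirs for brackets.
Dir NW: opp run (3,3) capped by B -> flip
Dir N: first cell 'B' (not opp) -> no flip
Dir NE: first cell '.' (not opp) -> no flip
Dir W: opp run (4,3), next='.' -> no flip
Dir E: first cell '.' (not opp) -> no flip
Dir SW: first cell '.' (not opp) -> no flip
Dir S: first cell '.' (not opp) -> no flip
Dir SE: first cell '.' (not opp) -> no flip
All flips: (3,3)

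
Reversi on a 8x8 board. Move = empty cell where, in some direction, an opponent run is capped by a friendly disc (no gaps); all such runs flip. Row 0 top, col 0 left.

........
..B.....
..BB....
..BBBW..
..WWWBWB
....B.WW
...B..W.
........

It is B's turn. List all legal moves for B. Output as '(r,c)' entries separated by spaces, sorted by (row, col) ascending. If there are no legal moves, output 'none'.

Answer: (2,5) (3,6) (4,1) (5,1) (5,2) (5,3) (5,5) (6,5) (6,7)

Derivation:
(2,4): no bracket -> illegal
(2,5): flips 1 -> legal
(2,6): no bracket -> illegal
(3,1): no bracket -> illegal
(3,6): flips 1 -> legal
(3,7): no bracket -> illegal
(4,1): flips 3 -> legal
(5,1): flips 1 -> legal
(5,2): flips 2 -> legal
(5,3): flips 1 -> legal
(5,5): flips 1 -> legal
(6,5): flips 1 -> legal
(6,7): flips 2 -> legal
(7,5): no bracket -> illegal
(7,6): no bracket -> illegal
(7,7): no bracket -> illegal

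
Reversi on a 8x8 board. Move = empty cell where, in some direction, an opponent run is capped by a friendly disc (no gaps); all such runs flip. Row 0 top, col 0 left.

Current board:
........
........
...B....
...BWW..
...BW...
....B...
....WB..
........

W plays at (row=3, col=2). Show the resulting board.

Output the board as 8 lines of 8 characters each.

Answer: ........
........
...B....
..WWWW..
...BW...
....B...
....WB..
........

Derivation:
Place W at (3,2); scan 8 dirs for brackets.
Dir NW: first cell '.' (not opp) -> no flip
Dir N: first cell '.' (not opp) -> no flip
Dir NE: opp run (2,3), next='.' -> no flip
Dir W: first cell '.' (not opp) -> no flip
Dir E: opp run (3,3) capped by W -> flip
Dir SW: first cell '.' (not opp) -> no flip
Dir S: first cell '.' (not opp) -> no flip
Dir SE: opp run (4,3) (5,4) (6,5), next='.' -> no flip
All flips: (3,3)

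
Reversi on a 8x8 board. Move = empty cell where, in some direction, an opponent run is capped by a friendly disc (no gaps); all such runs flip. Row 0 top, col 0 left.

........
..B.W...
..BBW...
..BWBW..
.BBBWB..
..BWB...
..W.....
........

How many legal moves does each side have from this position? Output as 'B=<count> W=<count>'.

-- B to move --
(0,3): no bracket -> illegal
(0,4): flips 2 -> legal
(0,5): flips 1 -> legal
(1,3): no bracket -> illegal
(1,5): flips 2 -> legal
(2,5): flips 2 -> legal
(2,6): no bracket -> illegal
(3,6): flips 1 -> legal
(4,6): no bracket -> illegal
(5,1): no bracket -> illegal
(5,5): flips 2 -> legal
(6,1): no bracket -> illegal
(6,3): flips 1 -> legal
(6,4): flips 1 -> legal
(7,1): no bracket -> illegal
(7,2): flips 1 -> legal
(7,3): no bracket -> illegal
B mobility = 9
-- W to move --
(0,1): no bracket -> illegal
(0,2): flips 5 -> legal
(0,3): no bracket -> illegal
(1,1): flips 1 -> legal
(1,3): flips 1 -> legal
(2,1): flips 2 -> legal
(2,5): no bracket -> illegal
(3,0): no bracket -> illegal
(3,1): flips 2 -> legal
(3,6): no bracket -> illegal
(4,0): flips 3 -> legal
(4,6): flips 1 -> legal
(5,0): flips 3 -> legal
(5,1): flips 2 -> legal
(5,5): flips 2 -> legal
(5,6): no bracket -> illegal
(6,1): no bracket -> illegal
(6,3): no bracket -> illegal
(6,4): flips 1 -> legal
(6,5): no bracket -> illegal
W mobility = 11

Answer: B=9 W=11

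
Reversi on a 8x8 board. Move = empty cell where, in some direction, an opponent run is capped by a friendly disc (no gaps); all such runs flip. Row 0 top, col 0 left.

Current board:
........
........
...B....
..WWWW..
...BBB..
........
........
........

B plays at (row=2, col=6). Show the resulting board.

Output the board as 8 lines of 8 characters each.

Place B at (2,6); scan 8 dirs for brackets.
Dir NW: first cell '.' (not opp) -> no flip
Dir N: first cell '.' (not opp) -> no flip
Dir NE: first cell '.' (not opp) -> no flip
Dir W: first cell '.' (not opp) -> no flip
Dir E: first cell '.' (not opp) -> no flip
Dir SW: opp run (3,5) capped by B -> flip
Dir S: first cell '.' (not opp) -> no flip
Dir SE: first cell '.' (not opp) -> no flip
All flips: (3,5)

Answer: ........
........
...B..B.
..WWWB..
...BBB..
........
........
........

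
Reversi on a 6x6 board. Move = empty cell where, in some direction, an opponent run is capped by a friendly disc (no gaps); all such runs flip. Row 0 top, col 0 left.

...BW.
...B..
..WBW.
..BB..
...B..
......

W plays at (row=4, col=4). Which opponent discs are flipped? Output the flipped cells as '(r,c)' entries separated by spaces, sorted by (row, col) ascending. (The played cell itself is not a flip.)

Answer: (3,3)

Derivation:
Dir NW: opp run (3,3) capped by W -> flip
Dir N: first cell '.' (not opp) -> no flip
Dir NE: first cell '.' (not opp) -> no flip
Dir W: opp run (4,3), next='.' -> no flip
Dir E: first cell '.' (not opp) -> no flip
Dir SW: first cell '.' (not opp) -> no flip
Dir S: first cell '.' (not opp) -> no flip
Dir SE: first cell '.' (not opp) -> no flip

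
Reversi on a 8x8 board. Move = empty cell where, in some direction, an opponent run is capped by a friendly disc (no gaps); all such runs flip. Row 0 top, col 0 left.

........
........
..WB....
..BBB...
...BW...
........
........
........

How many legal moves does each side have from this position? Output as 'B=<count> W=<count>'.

Answer: B=6 W=2

Derivation:
-- B to move --
(1,1): flips 1 -> legal
(1,2): flips 1 -> legal
(1,3): no bracket -> illegal
(2,1): flips 1 -> legal
(3,1): no bracket -> illegal
(3,5): no bracket -> illegal
(4,5): flips 1 -> legal
(5,3): no bracket -> illegal
(5,4): flips 1 -> legal
(5,5): flips 1 -> legal
B mobility = 6
-- W to move --
(1,2): no bracket -> illegal
(1,3): no bracket -> illegal
(1,4): no bracket -> illegal
(2,1): no bracket -> illegal
(2,4): flips 2 -> legal
(2,5): no bracket -> illegal
(3,1): no bracket -> illegal
(3,5): no bracket -> illegal
(4,1): no bracket -> illegal
(4,2): flips 2 -> legal
(4,5): no bracket -> illegal
(5,2): no bracket -> illegal
(5,3): no bracket -> illegal
(5,4): no bracket -> illegal
W mobility = 2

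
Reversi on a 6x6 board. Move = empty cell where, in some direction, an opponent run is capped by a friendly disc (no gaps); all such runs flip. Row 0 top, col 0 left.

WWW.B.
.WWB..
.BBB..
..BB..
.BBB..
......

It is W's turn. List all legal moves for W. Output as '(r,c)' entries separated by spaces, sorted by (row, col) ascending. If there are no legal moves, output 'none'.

Answer: (1,4) (2,4) (3,0) (3,1) (3,4) (4,4) (5,2)

Derivation:
(0,3): no bracket -> illegal
(0,5): no bracket -> illegal
(1,0): no bracket -> illegal
(1,4): flips 1 -> legal
(1,5): no bracket -> illegal
(2,0): no bracket -> illegal
(2,4): flips 1 -> legal
(3,0): flips 1 -> legal
(3,1): flips 1 -> legal
(3,4): flips 1 -> legal
(4,0): no bracket -> illegal
(4,4): flips 2 -> legal
(5,0): no bracket -> illegal
(5,1): no bracket -> illegal
(5,2): flips 3 -> legal
(5,3): no bracket -> illegal
(5,4): no bracket -> illegal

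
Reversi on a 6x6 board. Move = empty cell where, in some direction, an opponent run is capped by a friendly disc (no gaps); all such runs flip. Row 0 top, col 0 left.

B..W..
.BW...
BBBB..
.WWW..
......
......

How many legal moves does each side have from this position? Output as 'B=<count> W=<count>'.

-- B to move --
(0,1): flips 1 -> legal
(0,2): flips 1 -> legal
(0,4): no bracket -> illegal
(1,3): flips 1 -> legal
(1,4): no bracket -> illegal
(2,4): no bracket -> illegal
(3,0): no bracket -> illegal
(3,4): no bracket -> illegal
(4,0): flips 1 -> legal
(4,1): flips 2 -> legal
(4,2): flips 2 -> legal
(4,3): flips 2 -> legal
(4,4): flips 1 -> legal
B mobility = 8
-- W to move --
(0,1): flips 2 -> legal
(0,2): no bracket -> illegal
(1,0): flips 2 -> legal
(1,3): flips 2 -> legal
(1,4): flips 1 -> legal
(2,4): no bracket -> illegal
(3,0): flips 1 -> legal
(3,4): flips 1 -> legal
W mobility = 6

Answer: B=8 W=6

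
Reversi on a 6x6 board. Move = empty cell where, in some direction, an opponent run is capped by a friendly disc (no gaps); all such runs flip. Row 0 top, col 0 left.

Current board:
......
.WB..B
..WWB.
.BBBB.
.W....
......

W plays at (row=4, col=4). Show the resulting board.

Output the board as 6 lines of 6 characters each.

Place W at (4,4); scan 8 dirs for brackets.
Dir NW: opp run (3,3) capped by W -> flip
Dir N: opp run (3,4) (2,4), next='.' -> no flip
Dir NE: first cell '.' (not opp) -> no flip
Dir W: first cell '.' (not opp) -> no flip
Dir E: first cell '.' (not opp) -> no flip
Dir SW: first cell '.' (not opp) -> no flip
Dir S: first cell '.' (not opp) -> no flip
Dir SE: first cell '.' (not opp) -> no flip
All flips: (3,3)

Answer: ......
.WB..B
..WWB.
.BBWB.
.W..W.
......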